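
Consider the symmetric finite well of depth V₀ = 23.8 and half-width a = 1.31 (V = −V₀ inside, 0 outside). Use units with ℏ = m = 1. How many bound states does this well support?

N = 6

Define the well-strength parameter z₀ = (a/ℏ)√(2mV₀) = 1.31 × √(2·1·23.8) = 9.038.
A new bound state (alternating even/odd) appears each time z₀ passes a multiple of π/2, so N = ⌊2z₀/π⌋ + 1 = ⌊5.754⌋ + 1 = 6.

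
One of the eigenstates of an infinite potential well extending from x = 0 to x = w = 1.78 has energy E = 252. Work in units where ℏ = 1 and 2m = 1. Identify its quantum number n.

From E_n = n²π²ℏ²/(2mw²) invert to n = √(2mw²E)/(πℏ).
n = (1.78/π) × √(2 × 0.5 × 252) = 8.994 → n = 9.

n = 9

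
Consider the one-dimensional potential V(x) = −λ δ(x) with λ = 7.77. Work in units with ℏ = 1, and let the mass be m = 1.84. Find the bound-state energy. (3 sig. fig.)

The bound state is ψ(x) = √κ e^{−κ|x|}. The derivative jump ψ'(0⁺) − ψ'(0⁻) = −(2mλ/ℏ²)ψ(0) fixes κ = mλ/ℏ² = 14.30.
Then E = −ℏ²κ²/(2m) = −mλ²/(2ℏ²) = -55.54.

E = -55.5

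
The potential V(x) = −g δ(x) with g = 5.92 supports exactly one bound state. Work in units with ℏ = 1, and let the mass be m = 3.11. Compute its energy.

For x ≠ 0 the bound state is ψ ∝ e^{−κ|x|}; integrating the TISE across the delta gives the cusp condition 2κ = 2mg/ℏ², so κ = 18.41.
Then E = −ℏ²κ²/(2m) = −mg²/(2ℏ²) = -54.50.

E = -54.5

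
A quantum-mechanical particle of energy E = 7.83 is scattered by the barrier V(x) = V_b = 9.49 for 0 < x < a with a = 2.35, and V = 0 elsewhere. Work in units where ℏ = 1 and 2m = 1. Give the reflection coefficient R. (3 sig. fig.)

Since E < V_b the interior solution is evanescent with decay constant κ = √(2m(V_b − E))/ℏ = 1.288.
κa = 3.028, sinh(κa) = 10.30.
Matching ψ, ψ′ at both faces gives T = [1 + V_b² sinh²(κa) / (4E(V_b − E))]⁻¹ = 1/184.8 = 0.00541.
R = 1 − T = 0.995.

R = 0.995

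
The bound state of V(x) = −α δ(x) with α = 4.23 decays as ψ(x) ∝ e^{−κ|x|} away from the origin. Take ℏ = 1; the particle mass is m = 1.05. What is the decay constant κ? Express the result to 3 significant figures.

Integrating the TISE across x = 0 gives the cusp condition ψ'(0⁺) − ψ'(0⁻) = −(2mα/ℏ²)ψ(0).
With ψ ∝ e^{−κ|x|} this yields −2κ = −2mα/ℏ², so κ = mα/ℏ² = 4.442.

κ = 4.44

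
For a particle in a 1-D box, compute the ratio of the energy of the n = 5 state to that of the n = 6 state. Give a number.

E_n = n²π²ℏ²/(2mL²) so the ratio is n₂²/n₁² = 25/36 = 0.694444.

0.694444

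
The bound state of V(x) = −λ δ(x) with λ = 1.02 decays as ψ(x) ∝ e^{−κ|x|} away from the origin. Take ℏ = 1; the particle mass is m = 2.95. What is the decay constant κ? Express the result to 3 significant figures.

Integrate −(ℏ²/2m)ψ'' − λδ(x)ψ = Eψ from −ε to +ε: the ψ'' term gives ψ'(0⁺) − ψ'(0⁻) and the δ term gives −(2mλ/ℏ²)ψ(0).
With ψ ∝ e^{−κ|x|} this yields −2κ = −2mλ/ℏ², so κ = mλ/ℏ² = 3.009.

κ = 3.01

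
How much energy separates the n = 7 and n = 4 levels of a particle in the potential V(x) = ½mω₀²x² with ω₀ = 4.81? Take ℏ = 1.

ΔE = 14.4

E_n = ℏω₀(n + ½), so ΔE = (7 − 4) ℏω₀ = 3 × 4.81 = 14.43.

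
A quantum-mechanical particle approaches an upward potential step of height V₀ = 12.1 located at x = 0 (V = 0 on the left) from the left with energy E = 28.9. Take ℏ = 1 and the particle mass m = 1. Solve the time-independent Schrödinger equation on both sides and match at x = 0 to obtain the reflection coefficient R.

R = 0.0182

On each side the TISE gives plane waves with k = √(2m(E − V))/ℏ: k₁ = √(2·1·28.9) = 7.603, k₂ = √(2·1·16.8) = 5.797.
Continuity of ψ and ψ′ at the step yields the reflection amplitude r = (k₁ − k₂)/(k₁ + k₂) = 0.1348; thus R = |r|² = 0.01817, T = 0.9818.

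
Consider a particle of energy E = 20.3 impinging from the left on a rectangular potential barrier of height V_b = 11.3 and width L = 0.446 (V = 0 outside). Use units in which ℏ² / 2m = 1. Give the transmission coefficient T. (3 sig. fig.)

T = 0.858

E > V_b: inside the barrier k₂ = √(2m(E − V_b))/ℏ = 3.000, k₂L = 1.338.
T = [1 + V_b² sin²(k₂L) / (4E(E − V_b))]⁻¹ = 1/1.165 = 0.858.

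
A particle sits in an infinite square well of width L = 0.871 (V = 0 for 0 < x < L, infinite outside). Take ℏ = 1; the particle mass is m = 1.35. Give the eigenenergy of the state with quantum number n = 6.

Requiring ψ(0) = ψ(L) = 0 quantises k = nπ/L, hence E_n = ℏ²k²/2m = n²π²ℏ²/(2mL²).
E_6 = 6² × π² / (2 × 1.35 × 0.871²) = 173.5.

E = 173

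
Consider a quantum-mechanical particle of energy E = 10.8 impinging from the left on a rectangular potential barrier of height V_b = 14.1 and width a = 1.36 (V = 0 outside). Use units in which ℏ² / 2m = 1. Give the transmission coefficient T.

Since E < V_b the interior solution is evanescent with decay constant κ = √(2m(V_b − E))/ℏ = 1.817.
κa = 2.471, sinh(κa) = 5.872.
Matching ψ, ψ′ at both faces gives T = [1 + V_b² sinh²(κa) / (4E(V_b − E))]⁻¹ = 1/49.09 = 0.0204.

T = 0.0204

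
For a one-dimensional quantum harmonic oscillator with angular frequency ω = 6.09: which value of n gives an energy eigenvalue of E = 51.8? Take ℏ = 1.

E_n = ℏω(n + ½) ⇒ n = E/(ℏω) − ½ = 51.8/6.09 − 0.5 = 8.006 → n = 8.

n = 8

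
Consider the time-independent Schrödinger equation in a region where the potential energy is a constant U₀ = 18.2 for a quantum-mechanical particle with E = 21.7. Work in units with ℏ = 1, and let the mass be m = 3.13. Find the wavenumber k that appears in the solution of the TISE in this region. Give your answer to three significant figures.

With E > U₀ the solution is oscillatory, ψ ∝ e^{±ikx} with k = √(2m(E − U₀))/ℏ.
k = √(2 × 3.13 × 3.5) = 4.681.

k = 4.68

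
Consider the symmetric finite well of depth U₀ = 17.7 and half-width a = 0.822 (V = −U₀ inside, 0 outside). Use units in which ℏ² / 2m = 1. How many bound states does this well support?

N = 3

Define the well-strength parameter z₀ = (a/ℏ)√(2mU₀) = 0.822 × √(2·0.5·17.7) = 3.458.
A new bound state (alternating even/odd) appears each time z₀ passes a multiple of π/2, so N = ⌊2z₀/π⌋ + 1 = ⌊2.202⌋ + 1 = 3.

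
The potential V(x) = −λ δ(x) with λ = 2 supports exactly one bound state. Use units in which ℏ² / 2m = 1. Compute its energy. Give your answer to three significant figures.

E = -1.00

The bound state is ψ(x) = √κ e^{−κ|x|}. The derivative jump ψ'(0⁺) − ψ'(0⁻) = −(2mλ/ℏ²)ψ(0) fixes κ = mλ/ℏ² = 1.000.
Then E = −ℏ²κ²/(2m) = −mλ²/(2ℏ²) = -1.000.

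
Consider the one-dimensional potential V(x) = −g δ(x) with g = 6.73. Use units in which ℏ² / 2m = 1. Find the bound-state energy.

E = -11.3

The bound state is ψ(x) = √κ e^{−κ|x|}. The derivative jump ψ'(0⁺) − ψ'(0⁻) = −(2mg/ℏ²)ψ(0) fixes κ = mg/ℏ² = 3.365.
Then E = −ℏ²κ²/(2m) = −mg²/(2ℏ²) = -11.32.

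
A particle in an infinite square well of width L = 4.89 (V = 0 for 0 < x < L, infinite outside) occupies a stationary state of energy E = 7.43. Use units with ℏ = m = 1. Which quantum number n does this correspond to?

n = 6

For an infinite well E_n = n²π²ℏ²/(2mL²), so n = (L/πℏ)√(2mE).
n = (4.89/π) × √(2 × 1 × 7.43) = 6.000 → n = 6.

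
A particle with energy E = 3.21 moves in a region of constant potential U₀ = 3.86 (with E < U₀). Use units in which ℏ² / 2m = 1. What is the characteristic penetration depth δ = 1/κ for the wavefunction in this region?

Since E < U₀ the TISE in this region is ψ'' = κ²ψ with κ = √(2m(U₀ − E))/ℏ.
κ = √(2 × 0.5 × 0.65) = 0.8062. The penetration depth is δ = 1/κ = 1.24.

δ = 1.24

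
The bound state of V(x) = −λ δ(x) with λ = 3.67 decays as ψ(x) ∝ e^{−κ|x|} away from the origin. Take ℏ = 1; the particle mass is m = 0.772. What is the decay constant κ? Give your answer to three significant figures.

Integrate −(ℏ²/2m)ψ'' − λδ(x)ψ = Eψ from −ε to +ε: the ψ'' term gives ψ'(0⁺) − ψ'(0⁻) and the δ term gives −(2mλ/ℏ²)ψ(0).
With ψ ∝ e^{−κ|x|} this yields −2κ = −2mλ/ℏ², so κ = mλ/ℏ² = 2.833.

κ = 2.83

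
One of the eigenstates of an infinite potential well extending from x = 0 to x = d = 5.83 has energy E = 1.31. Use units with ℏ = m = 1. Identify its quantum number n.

From E_n = n²π²ℏ²/(2md²) invert to n = √(2md²E)/(πℏ).
n = (5.83/π) × √(2 × 1 × 1.31) = 3.004 → n = 3.

n = 3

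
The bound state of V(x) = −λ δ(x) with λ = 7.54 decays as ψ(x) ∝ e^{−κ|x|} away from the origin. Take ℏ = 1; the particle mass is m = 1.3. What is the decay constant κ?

Integrate −(ℏ²/2m)ψ'' − λδ(x)ψ = Eψ from −ε to +ε: the ψ'' term gives ψ'(0⁺) − ψ'(0⁻) and the δ term gives −(2mλ/ℏ²)ψ(0).
With ψ ∝ e^{−κ|x|} this yields −2κ = −2mλ/ℏ², so κ = mλ/ℏ² = 9.802.

κ = 9.80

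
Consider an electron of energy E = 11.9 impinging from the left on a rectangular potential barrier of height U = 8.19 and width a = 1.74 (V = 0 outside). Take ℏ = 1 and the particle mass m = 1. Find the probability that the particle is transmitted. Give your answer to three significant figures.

T = 0.725

E > U: inside the barrier k₂ = √(2m(E − U))/ℏ = 2.724, k₂a = 4.740.
T = [1 + U² sin²(k₂a) / (4E(E − U))]⁻¹ = 1/1.380 = 0.725.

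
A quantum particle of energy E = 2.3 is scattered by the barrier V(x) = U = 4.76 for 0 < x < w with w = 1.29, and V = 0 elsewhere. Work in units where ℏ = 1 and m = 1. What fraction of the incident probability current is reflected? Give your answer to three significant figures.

R = 0.987

E < U: inside the barrier ψ ∝ e^{±κx} with κ = √(2m(U − E))/ℏ = 2.218.
κw = 2.861, sinh(κw) = 8.714.
The exact tunnelling result is T⁻¹ = 1 + U² sinh²(κw) / [4E(U − E)] = 77.02, so T = 0.0130.
R = 1 − T = 0.987.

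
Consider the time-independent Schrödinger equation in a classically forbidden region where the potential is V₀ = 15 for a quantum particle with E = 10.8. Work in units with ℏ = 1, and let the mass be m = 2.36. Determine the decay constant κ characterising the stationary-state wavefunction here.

κ = 4.45

Since E < V₀ the TISE in this region is ψ'' = κ²ψ with κ = √(2m(V₀ − E))/ℏ.
κ = √(2 × 2.36 × 4.2) = 4.452.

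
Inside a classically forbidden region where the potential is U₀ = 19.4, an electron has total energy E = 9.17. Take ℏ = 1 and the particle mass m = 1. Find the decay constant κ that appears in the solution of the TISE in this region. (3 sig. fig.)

Since E < U₀ the TISE in this region is ψ'' = κ²ψ with κ = √(2m(U₀ − E))/ℏ.
κ = √(2 × 1 × 10.23) = 4.523.

κ = 4.52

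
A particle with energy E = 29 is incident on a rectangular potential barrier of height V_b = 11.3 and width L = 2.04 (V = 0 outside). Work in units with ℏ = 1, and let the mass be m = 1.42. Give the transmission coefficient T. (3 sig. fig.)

T = 0.947

Above the barrier the interior wavenumber is k₂ = √(2m(E − V_b))/ℏ = 7.090, giving phase k₂L = 14.46.
T = [1 + V_b² sin²(k₂L) / (4E(E − V_b))]⁻¹ = 1/1.056 = 0.947.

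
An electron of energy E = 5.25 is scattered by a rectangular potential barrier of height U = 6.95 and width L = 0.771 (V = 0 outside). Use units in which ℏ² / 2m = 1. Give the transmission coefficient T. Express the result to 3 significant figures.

T = 0.345

E < U: inside the barrier ψ ∝ e^{±κx} with κ = √(2m(U − E))/ℏ = 1.304.
κL = 1.005, sinh(κL) = 1.183.
Matching ψ, ψ′ at both faces gives T = [1 + U² sinh²(κL) / (4E(U − E))]⁻¹ = 1/2.895 = 0.345.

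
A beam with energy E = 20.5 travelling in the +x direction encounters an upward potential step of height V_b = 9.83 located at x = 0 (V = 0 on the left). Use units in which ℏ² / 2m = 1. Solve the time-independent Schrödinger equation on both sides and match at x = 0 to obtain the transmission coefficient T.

On each side the TISE gives plane waves with k = √(2m(E − V))/ℏ: k₁ = √(2·½·20.5) = 4.528, k₂ = √(2·½·10.67) = 3.266.
Matching ψ and ψ′ at x = 0 gives r = (k₁ − k₂)/(k₁ + k₂), so R = r² = 0.02618 and T = 1 − R = 0.9738.

T = 0.974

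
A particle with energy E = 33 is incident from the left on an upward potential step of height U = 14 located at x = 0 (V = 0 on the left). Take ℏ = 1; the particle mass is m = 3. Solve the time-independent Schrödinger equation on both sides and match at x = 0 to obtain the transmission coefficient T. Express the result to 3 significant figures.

T = 0.981

The wavenumbers are k₁ = √(2mE)/ℏ = 14.07 on the left and k₂ = √(2m(E − U))/ℏ = 10.68 on the right.
Matching ψ and ψ′ at x = 0 gives r = (k₁ − k₂)/(k₁ + k₂), so R = r² = 0.01881 and T = 1 − R = 0.9812.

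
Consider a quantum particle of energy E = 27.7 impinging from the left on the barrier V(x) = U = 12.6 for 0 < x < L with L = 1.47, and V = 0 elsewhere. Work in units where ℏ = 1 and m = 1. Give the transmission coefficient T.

E > U: inside the barrier k₂ = √(2m(E − U))/ℏ = 5.495, k₂L = 8.078.
T = [1 + U² sin²(k₂L) / (4E(E − U))]⁻¹ = 1/1.090 = 0.917.

T = 0.917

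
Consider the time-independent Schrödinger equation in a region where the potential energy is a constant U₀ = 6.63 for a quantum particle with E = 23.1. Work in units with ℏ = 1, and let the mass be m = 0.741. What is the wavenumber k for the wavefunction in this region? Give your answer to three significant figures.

k = 4.94

With E > U₀ the solution is oscillatory, ψ ∝ e^{±ikx} with k = √(2m(E − U₀))/ℏ.
k = √(2 × 0.741 × 16.47) = 4.940.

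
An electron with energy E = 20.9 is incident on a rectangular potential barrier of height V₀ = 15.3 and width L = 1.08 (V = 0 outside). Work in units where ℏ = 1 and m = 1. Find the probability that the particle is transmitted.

T = 0.906

E > V₀: inside the barrier k₂ = √(2m(E − V₀))/ℏ = 3.347, k₂L = 3.614.
Matching at both interfaces gives T⁻¹ = 1 + V₀² sin²(k₂L) / [4E(E − V₀)] = 1.104, hence T = 0.906.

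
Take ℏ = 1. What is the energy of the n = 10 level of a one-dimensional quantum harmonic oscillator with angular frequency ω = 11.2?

Using E_n = (n + ½)ℏω: E_10 = 10.5 × 11.2 = 117.6.

E = 118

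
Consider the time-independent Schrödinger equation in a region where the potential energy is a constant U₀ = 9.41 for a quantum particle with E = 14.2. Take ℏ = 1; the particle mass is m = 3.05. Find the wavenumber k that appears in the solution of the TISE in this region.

k = 5.41

With E > U₀ the solution is oscillatory, ψ ∝ e^{±ikx} with k = √(2m(E − U₀))/ℏ.
k = √(2 × 3.05 × 4.79) = 5.405.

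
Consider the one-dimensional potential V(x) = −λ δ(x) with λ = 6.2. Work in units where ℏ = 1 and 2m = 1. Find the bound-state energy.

E = -9.61

The bound state is ψ(x) = √κ e^{−κ|x|}. The derivative jump ψ'(0⁺) − ψ'(0⁻) = −(2mλ/ℏ²)ψ(0) fixes κ = mλ/ℏ² = 3.100.
Then E = −ℏ²κ²/(2m) = −mλ²/(2ℏ²) = -9.610.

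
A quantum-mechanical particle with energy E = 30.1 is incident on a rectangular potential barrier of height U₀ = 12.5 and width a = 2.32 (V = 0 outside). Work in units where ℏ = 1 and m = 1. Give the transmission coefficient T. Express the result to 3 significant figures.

E > U₀: inside the barrier k₂ = √(2m(E − U₀))/ℏ = 5.933, k₂a = 13.76.
T = [1 + U₀² sin²(k₂a) / (4E(E − U₀))]⁻¹ = 1/1.064 = 0.940.

T = 0.940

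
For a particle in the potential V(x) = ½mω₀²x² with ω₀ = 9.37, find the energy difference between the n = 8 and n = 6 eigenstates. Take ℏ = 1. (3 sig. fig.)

ΔE = 18.7

E_n = ℏω₀(n + ½), so ΔE = (8 − 6) ℏω₀ = 2 × 9.37 = 18.74.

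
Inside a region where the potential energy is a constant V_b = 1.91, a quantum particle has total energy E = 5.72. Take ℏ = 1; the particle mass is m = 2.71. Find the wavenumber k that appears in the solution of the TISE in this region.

With E > V_b the solution is oscillatory, ψ ∝ e^{±ikx} with k = √(2m(E − V_b))/ℏ.
k = √(2 × 2.71 × 3.81) = 4.544.

k = 4.54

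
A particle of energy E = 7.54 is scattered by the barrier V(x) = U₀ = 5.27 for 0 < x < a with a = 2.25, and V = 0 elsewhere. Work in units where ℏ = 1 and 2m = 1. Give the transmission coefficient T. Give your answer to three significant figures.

T = 0.976

Above the barrier the interior wavenumber is k₂ = √(2m(E − U₀))/ℏ = 1.507, giving phase k₂a = 3.390.
T = [1 + U₀² sin²(k₂a) / (4E(E − U₀))]⁻¹ = 1/1.025 = 0.976.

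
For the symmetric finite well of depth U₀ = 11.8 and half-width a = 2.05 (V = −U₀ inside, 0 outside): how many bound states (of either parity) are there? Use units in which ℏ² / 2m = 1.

The dimensionless depth is z₀ = a√(2mU₀)/ℏ = 2.05 × √(11.80) = 7.042.
The even/odd transcendental equations gain one root per π/2 in z₀, giving N = 1 + ⌊2z₀/π⌋ = 1 + ⌊4.483⌋ = 5.

N = 5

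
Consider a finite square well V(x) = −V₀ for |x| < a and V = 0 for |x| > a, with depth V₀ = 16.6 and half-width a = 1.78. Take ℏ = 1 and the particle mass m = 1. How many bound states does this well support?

The dimensionless depth is z₀ = a√(2mV₀)/ℏ = 1.78 × √(33.20) = 10.26.
A new bound state (alternating even/odd) appears each time z₀ passes a multiple of π/2, so N = ⌊2z₀/π⌋ + 1 = ⌊6.529⌋ + 1 = 7.

N = 7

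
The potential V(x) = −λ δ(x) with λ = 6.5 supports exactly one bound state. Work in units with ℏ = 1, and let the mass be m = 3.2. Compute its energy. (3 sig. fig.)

E = -67.6

For x ≠ 0 the bound state is ψ ∝ e^{−κ|x|}; integrating the TISE across the delta gives the cusp condition 2κ = 2mλ/ℏ², so κ = 20.80.
Then E = −ℏ²κ²/(2m) = −mλ²/(2ℏ²) = -67.60.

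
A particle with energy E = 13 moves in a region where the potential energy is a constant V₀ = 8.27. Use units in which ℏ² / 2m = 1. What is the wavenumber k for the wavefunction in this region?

With E > V₀ the solution is oscillatory, ψ ∝ e^{±ikx} with k = √(2m(E − V₀))/ℏ.
k = √(2 × 0.5 × 4.73) = 2.175.

k = 2.17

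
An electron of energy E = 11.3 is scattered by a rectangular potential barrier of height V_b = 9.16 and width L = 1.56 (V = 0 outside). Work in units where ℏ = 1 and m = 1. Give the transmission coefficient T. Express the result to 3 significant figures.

E > V_b: inside the barrier k₂ = √(2m(E − V_b))/ℏ = 2.069, k₂L = 3.227.
T = [1 + V_b² sin²(k₂L) / (4E(E − V_b))]⁻¹ = 1/1.006 = 0.994.

T = 0.994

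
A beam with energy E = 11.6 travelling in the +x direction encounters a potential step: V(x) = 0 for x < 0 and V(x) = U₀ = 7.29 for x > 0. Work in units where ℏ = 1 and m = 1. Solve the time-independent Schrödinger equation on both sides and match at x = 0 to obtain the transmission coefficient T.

The wavenumbers are k₁ = √(2mE)/ℏ = 4.817 on the left and k₂ = √(2m(E − U₀))/ℏ = 2.936 on the right.
Continuity of ψ and ψ′ at the step yields the reflection amplitude r = (k₁ − k₂)/(k₁ + k₂) = 0.2426; thus R = |r|² = 0.05885, T = 0.9412.

T = 0.941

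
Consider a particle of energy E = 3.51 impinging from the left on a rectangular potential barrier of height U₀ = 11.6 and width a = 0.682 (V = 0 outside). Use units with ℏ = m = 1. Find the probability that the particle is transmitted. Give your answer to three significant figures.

T = 0.0139

Since E < U₀ the interior solution is evanescent with decay constant κ = √(2m(U₀ − E))/ℏ = 4.022.
κa = 2.743, sinh(κa) = 7.737.
Matching ψ, ψ′ at both faces gives T = [1 + U₀² sinh²(κa) / (4E(U₀ − E))]⁻¹ = 1/71.91 = 0.0139.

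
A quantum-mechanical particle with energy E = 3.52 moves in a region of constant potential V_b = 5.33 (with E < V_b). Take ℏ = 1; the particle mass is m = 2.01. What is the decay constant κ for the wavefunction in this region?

κ = 2.70

Since E < V_b the TISE in this region is ψ'' = κ²ψ with κ = √(2m(V_b − E))/ℏ.
κ = √(2 × 2.01 × 1.81) = 2.697.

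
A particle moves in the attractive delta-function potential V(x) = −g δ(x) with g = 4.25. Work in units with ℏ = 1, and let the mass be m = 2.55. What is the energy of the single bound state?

E = -23.0

For x ≠ 0 the bound state is ψ ∝ e^{−κ|x|}; integrating the TISE across the delta gives the cusp condition 2κ = 2mg/ℏ², so κ = 10.84.
Then E = −ℏ²κ²/(2m) = −mg²/(2ℏ²) = -23.03.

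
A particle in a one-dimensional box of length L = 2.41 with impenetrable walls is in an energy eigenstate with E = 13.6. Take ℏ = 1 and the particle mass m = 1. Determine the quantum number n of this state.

For an infinite well E_n = n²π²ℏ²/(2mL²), so n = (L/πℏ)√(2mE).
n = (2.41/π) × √(2 × 1 × 13.6) = 4.001 → n = 4.

n = 4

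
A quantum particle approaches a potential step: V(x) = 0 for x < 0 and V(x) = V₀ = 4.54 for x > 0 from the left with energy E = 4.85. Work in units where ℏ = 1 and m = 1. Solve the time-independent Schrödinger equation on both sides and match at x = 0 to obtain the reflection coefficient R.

On each side the TISE gives plane waves with k = √(2m(E − V))/ℏ: k₁ = √(2·1·4.85) = 3.114, k₂ = √(2·1·0.31) = 0.7874.
Continuity of ψ and ψ′ at the step yields the reflection amplitude r = (k₁ − k₂)/(k₁ + k₂) = 0.5964; thus R = |r|² = 0.3557, T = 0.6443.

R = 0.356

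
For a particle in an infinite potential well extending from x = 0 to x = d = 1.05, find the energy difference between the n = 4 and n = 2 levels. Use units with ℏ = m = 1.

ΔE = 53.7

E_n = n²π²ℏ²/(2md²), so ΔE = (4² − 2²) π²ℏ²/(2md²).
ΔE = 12 × π² / (2 × 1 × 1.05²) = 53.71.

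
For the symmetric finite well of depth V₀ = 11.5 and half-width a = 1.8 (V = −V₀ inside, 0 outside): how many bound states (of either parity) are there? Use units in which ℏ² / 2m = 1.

The dimensionless depth is z₀ = a√(2mV₀)/ℏ = 1.8 × √(11.50) = 6.104.
The even/odd transcendental equations gain one root per π/2 in z₀, giving N = 1 + ⌊2z₀/π⌋ = 1 + ⌊3.886⌋ = 4.

N = 4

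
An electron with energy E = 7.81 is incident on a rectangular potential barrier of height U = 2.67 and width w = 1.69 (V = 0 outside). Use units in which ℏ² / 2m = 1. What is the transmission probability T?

T = 0.982

E > U: inside the barrier k₂ = √(2m(E − U))/ℏ = 2.267, k₂w = 3.831.
T = [1 + U² sin²(k₂w) / (4E(E − U))]⁻¹ = 1/1.018 = 0.982.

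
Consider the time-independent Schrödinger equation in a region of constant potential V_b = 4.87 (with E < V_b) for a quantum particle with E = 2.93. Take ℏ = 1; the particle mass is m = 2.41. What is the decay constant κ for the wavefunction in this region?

Since E < V_b the TISE in this region is ψ'' = κ²ψ with κ = √(2m(V_b − E))/ℏ.
κ = √(2 × 2.41 × 1.94) = 3.058.

κ = 3.06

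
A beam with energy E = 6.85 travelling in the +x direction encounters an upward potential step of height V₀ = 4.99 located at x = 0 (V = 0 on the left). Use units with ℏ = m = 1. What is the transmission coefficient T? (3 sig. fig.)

The wavenumbers are k₁ = √(2mE)/ℏ = 3.701 on the left and k₂ = √(2m(E − V₀))/ℏ = 1.929 on the right.
Matching ψ and ψ′ at x = 0 gives r = (k₁ − k₂)/(k₁ + k₂), so R = r² = 0.09913 and T = 1 − R = 0.9009.

T = 0.901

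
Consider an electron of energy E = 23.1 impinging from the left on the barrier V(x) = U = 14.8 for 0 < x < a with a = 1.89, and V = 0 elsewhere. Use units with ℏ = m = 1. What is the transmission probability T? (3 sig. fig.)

T = 0.782

E > U: inside the barrier k₂ = √(2m(E − U))/ℏ = 4.074, k₂a = 7.700.
Matching at both interfaces gives T⁻¹ = 1 + U² sin²(k₂a) / [4E(E − U)] = 1.279, hence T = 0.782.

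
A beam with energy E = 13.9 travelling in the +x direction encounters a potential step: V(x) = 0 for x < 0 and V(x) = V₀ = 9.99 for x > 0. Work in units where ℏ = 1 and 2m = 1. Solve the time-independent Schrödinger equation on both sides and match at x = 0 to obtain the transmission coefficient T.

On each side the TISE gives plane waves with k = √(2m(E − V))/ℏ: k₁ = √(2·½·13.9) = 3.728, k₂ = √(2·½·3.91) = 1.977.
Matching ψ and ψ′ at x = 0 gives r = (k₁ − k₂)/(k₁ + k₂), so R = r² = 0.09417 and T = 1 − R = 0.9058.

T = 0.906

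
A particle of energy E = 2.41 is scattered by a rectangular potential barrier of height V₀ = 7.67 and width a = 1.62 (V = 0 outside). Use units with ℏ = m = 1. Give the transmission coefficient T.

Since E < V₀ the interior solution is evanescent with decay constant κ = √(2m(V₀ − E))/ℏ = 3.243.
κa = 5.254, sinh(κa) = 95.70.
Matching ψ, ψ′ at both faces gives T = [1 + V₀² sinh²(κa) / (4E(V₀ − E))]⁻¹ = 1/10630 = 0.0000941.

T = 0.0000941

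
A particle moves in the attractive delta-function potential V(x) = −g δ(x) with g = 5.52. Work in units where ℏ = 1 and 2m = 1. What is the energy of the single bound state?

E = -7.62

For x ≠ 0 the bound state is ψ ∝ e^{−κ|x|}; integrating the TISE across the delta gives the cusp condition 2κ = 2mg/ℏ², so κ = 2.760.
Then E = −ℏ²κ²/(2m) = −mg²/(2ℏ²) = -7.618.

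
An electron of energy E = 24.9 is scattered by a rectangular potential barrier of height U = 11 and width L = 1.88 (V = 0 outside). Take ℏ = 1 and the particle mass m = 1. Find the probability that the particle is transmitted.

E > U: inside the barrier k₂ = √(2m(E − U))/ℏ = 5.273, k₂L = 9.912.
T = [1 + U² sin²(k₂L) / (4E(E − U))]⁻¹ = 1/1.019 = 0.981.

T = 0.981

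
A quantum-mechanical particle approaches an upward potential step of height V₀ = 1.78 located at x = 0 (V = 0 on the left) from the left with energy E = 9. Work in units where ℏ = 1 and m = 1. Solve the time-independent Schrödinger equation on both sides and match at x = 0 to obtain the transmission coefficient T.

T = 0.997

The wavenumbers are k₁ = √(2mE)/ℏ = 4.243 on the left and k₂ = √(2m(E − V₀))/ℏ = 3.800 on the right.
Matching ψ and ψ′ at x = 0 gives r = (k₁ − k₂)/(k₁ + k₂), so R = r² = 0.003029 and T = 1 − R = 0.9970.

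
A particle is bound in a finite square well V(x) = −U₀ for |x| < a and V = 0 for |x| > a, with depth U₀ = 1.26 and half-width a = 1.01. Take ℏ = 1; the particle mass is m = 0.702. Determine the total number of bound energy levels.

N = 1

The dimensionless depth is z₀ = a√(2mU₀)/ℏ = 1.01 × √(1.769) = 1.343.
A new bound state (alternating even/odd) appears each time z₀ passes a multiple of π/2, so N = ⌊2z₀/π⌋ + 1 = ⌊0.8552⌋ + 1 = 1.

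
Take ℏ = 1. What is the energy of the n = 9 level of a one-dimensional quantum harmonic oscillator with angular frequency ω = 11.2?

E = 106

The oscillator eigenvalues are E_n = ℏω(n + ½), so E_9 = 11.2 × 9.5 = 106.4.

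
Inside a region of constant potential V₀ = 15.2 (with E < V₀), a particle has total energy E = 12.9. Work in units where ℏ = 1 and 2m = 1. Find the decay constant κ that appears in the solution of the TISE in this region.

κ = 1.52

Since E < V₀ the TISE in this region is ψ'' = κ²ψ with κ = √(2m(V₀ − E))/ℏ.
κ = √(2 × 0.5 × 2.3) = 1.517.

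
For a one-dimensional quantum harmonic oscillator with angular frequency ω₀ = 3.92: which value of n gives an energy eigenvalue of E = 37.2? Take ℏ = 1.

n = 9

Invert E_n = (n + ½)ℏω₀: n = E/ℏω₀ − ½ = 8.990, so n = 9.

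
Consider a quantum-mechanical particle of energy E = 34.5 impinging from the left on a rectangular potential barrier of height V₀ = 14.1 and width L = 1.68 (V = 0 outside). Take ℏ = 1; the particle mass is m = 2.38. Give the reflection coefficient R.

E > V₀: inside the barrier k₂ = √(2m(E − V₀))/ℏ = 9.854, k₂L = 16.55.
Matching at both interfaces gives T⁻¹ = 1 + V₀² sin²(k₂L) / [4E(E − V₀)] = 1.040, hence T = 0.962.
R = 1 − T = 0.0381.

R = 0.0381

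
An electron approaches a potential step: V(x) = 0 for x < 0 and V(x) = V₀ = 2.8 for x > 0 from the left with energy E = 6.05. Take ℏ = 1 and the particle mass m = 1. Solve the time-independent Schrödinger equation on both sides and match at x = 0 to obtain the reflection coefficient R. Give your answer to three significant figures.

R = 0.0238

On each side the TISE gives plane waves with k = √(2m(E − V))/ℏ: k₁ = √(2·1·6.05) = 3.479, k₂ = √(2·1·3.25) = 2.550.
Continuity of ψ and ψ′ at the step yields the reflection amplitude r = (k₁ − k₂)/(k₁ + k₂) = 0.1541; thus R = |r|² = 0.02375, T = 0.9762.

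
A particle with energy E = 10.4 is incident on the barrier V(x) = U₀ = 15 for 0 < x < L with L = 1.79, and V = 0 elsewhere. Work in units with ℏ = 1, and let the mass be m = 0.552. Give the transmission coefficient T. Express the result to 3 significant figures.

E < U₀: inside the barrier ψ ∝ e^{±κx} with κ = √(2m(U₀ − E))/ℏ = 2.254.
κL = 4.034, sinh(κL) = 28.23.
Matching ψ, ψ′ at both faces gives T = [1 + U₀² sinh²(κL) / (4E(U₀ − E))]⁻¹ = 1/938.0 = 0.00107.

T = 0.00107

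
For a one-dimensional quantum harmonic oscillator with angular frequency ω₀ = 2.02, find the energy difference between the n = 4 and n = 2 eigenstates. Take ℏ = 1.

E_n = ℏω₀(n + ½), so ΔE = (4 − 2) ℏω₀ = 2 × 2.02 = 4.040.

ΔE = 4.04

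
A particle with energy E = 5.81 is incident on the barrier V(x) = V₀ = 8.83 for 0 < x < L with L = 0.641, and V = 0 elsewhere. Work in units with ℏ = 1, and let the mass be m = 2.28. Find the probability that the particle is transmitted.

E < V₀: inside the barrier ψ ∝ e^{±κx} with κ = √(2m(V₀ − E))/ℏ = 3.711.
κL = 2.379, sinh(κL) = 5.349.
The exact tunnelling result is T⁻¹ = 1 + V₀² sinh²(κL) / [4E(V₀ − E)] = 32.79, so T = 0.0305.

T = 0.0305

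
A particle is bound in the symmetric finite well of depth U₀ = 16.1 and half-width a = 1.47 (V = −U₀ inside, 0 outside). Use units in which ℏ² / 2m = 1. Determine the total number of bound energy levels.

N = 4

The dimensionless depth is z₀ = a√(2mU₀)/ℏ = 1.47 × √(16.10) = 5.898.
The even/odd transcendental equations gain one root per π/2 in z₀, giving N = 1 + ⌊2z₀/π⌋ = 1 + ⌊3.755⌋ = 4.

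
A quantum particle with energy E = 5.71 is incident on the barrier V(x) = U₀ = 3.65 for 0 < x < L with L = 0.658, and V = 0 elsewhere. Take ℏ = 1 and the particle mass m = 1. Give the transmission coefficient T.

E > U₀: inside the barrier k₂ = √(2m(E − U₀))/ℏ = 2.030, k₂L = 1.336.
T = [1 + U₀² sin²(k₂L) / (4E(E − U₀))]⁻¹ = 1/1.268 = 0.789.

T = 0.789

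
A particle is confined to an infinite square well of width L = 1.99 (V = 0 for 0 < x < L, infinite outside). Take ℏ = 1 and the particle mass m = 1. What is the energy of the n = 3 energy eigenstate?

Requiring ψ(0) = ψ(L) = 0 quantises k = nπ/L, hence E_n = ℏ²k²/2m = n²π²ℏ²/(2mL²).
E_3 = 3² × π² / (2 × 1 × 1.99²) = 11.22.

E = 11.2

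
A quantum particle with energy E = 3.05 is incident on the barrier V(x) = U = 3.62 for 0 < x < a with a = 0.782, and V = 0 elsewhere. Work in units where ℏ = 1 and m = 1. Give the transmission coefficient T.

T = 0.378

Since E < U the interior solution is evanescent with decay constant κ = √(2m(U − E))/ℏ = 1.068.
κa = 0.8349, sinh(κa) = 0.9354.
Matching ψ, ψ′ at both faces gives T = [1 + U² sinh²(κa) / (4E(U − E))]⁻¹ = 1/2.649 = 0.378.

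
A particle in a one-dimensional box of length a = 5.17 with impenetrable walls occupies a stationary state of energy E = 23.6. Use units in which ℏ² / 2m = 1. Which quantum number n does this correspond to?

n = 8

For an infinite well E_n = n²π²ℏ²/(2ma²), so n = (a/πℏ)√(2mE).
n = (5.17/π) × √(2 × 0.5 × 23.6) = 7.995 → n = 8.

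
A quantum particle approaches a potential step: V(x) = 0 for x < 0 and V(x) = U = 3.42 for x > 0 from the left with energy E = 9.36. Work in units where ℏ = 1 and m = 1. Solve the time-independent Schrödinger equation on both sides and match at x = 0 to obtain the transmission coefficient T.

On each side the TISE gives plane waves with k = √(2m(E − V))/ℏ: k₁ = √(2·1·9.36) = 4.327, k₂ = √(2·1·5.94) = 3.447.
Matching ψ and ψ′ at x = 0 gives r = (k₁ − k₂)/(k₁ + k₂), so R = r² = 0.01281 and T = 1 − R = 0.9872.

T = 0.987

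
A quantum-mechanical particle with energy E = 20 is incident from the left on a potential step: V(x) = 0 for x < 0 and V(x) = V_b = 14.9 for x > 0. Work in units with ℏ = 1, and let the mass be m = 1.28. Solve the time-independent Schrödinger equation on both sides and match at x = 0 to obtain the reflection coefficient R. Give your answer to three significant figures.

R = 0.108

The wavenumbers are k₁ = √(2mE)/ℏ = 7.155 on the left and k₂ = √(2m(E − V_b))/ℏ = 3.613 on the right.
Continuity of ψ and ψ′ at the step yields the reflection amplitude r = (k₁ − k₂)/(k₁ + k₂) = 0.3289; thus R = |r|² = 0.1082, T = 0.8918.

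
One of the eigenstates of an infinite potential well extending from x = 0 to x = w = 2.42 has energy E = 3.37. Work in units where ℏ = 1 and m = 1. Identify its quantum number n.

From E_n = n²π²ℏ²/(2mw²) invert to n = √(2mw²E)/(πℏ).
n = (2.42/π) × √(2 × 1 × 3.37) = 2.000 → n = 2.

n = 2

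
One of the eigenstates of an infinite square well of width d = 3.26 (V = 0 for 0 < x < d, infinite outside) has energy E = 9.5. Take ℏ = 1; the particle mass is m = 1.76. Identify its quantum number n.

For an infinite well E_n = n²π²ℏ²/(2md²), so n = (d/πℏ)√(2mE).
n = (3.26/π) × √(2 × 1.76 × 9.5) = 6.001 → n = 6.

n = 6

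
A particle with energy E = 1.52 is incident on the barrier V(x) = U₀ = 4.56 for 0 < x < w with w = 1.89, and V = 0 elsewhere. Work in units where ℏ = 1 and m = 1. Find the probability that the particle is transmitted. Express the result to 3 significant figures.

T = 0.000318

E < U₀: inside the barrier ψ ∝ e^{±κx} with κ = √(2m(U₀ − E))/ℏ = 2.466.
κw = 4.660, sinh(κw) = 52.83.
Matching ψ, ψ′ at both faces gives T = [1 + U₀² sinh²(κw) / (4E(U₀ − E))]⁻¹ = 1/3141 = 0.000318.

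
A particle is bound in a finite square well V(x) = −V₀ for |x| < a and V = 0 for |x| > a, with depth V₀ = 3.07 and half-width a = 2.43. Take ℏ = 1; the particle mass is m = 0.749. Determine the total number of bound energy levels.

N = 4

The dimensionless depth is z₀ = a√(2mV₀)/ℏ = 2.43 × √(4.599) = 5.211.
The even/odd transcendental equations gain one root per π/2 in z₀, giving N = 1 + ⌊2z₀/π⌋ = 1 + ⌊3.318⌋ = 4.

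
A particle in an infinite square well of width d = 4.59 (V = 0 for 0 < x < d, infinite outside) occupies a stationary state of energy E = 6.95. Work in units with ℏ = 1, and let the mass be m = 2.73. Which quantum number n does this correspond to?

From E_n = n²π²ℏ²/(2md²) invert to n = √(2md²E)/(πℏ).
n = (4.59/π) × √(2 × 2.73 × 6.95) = 9.000 → n = 9.

n = 9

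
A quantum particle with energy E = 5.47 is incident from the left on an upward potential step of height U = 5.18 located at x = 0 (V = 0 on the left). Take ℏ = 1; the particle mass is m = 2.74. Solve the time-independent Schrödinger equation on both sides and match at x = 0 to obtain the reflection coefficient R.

R = 0.391

On each side the TISE gives plane waves with k = √(2m(E − V))/ℏ: k₁ = √(2·2.74·5.47) = 5.475, k₂ = √(2·2.74·0.29) = 1.261.
Continuity of ψ and ψ′ at the step yields the reflection amplitude r = (k₁ − k₂)/(k₁ + k₂) = 0.6257; thus R = |r|² = 0.3915, T = 0.6085.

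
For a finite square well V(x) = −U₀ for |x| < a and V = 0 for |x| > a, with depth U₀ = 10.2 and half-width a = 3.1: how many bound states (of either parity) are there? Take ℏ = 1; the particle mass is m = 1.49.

The dimensionless depth is z₀ = a√(2mU₀)/ℏ = 3.1 × √(30.40) = 17.09.
A new bound state (alternating even/odd) appears each time z₀ passes a multiple of π/2, so N = ⌊2z₀/π⌋ + 1 = ⌊10.88⌋ + 1 = 11.

N = 11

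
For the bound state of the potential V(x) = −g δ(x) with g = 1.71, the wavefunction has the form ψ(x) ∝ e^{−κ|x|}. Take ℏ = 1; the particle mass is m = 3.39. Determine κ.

κ = 5.80

Integrating the TISE across x = 0 gives the cusp condition ψ'(0⁺) − ψ'(0⁻) = −(2mg/ℏ²)ψ(0).
With ψ ∝ e^{−κ|x|} this yields −2κ = −2mg/ℏ², so κ = mg/ℏ² = 5.797.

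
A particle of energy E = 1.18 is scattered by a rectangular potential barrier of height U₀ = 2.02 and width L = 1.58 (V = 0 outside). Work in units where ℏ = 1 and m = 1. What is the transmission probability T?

Since E < U₀ the interior solution is evanescent with decay constant κ = √(2m(U₀ − E))/ℏ = 1.296.
κL = 2.048, sinh(κL) = 3.811.
Matching ψ, ψ′ at both faces gives T = [1 + U₀² sinh²(κL) / (4E(U₀ − E))]⁻¹ = 1/15.95 = 0.0627.

T = 0.0627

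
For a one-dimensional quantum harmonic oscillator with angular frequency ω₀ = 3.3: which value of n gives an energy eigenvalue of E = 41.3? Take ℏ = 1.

n = 12

E_n = ℏω₀(n + ½) ⇒ n = E/(ℏω₀) − ½ = 41.3/3.3 − 0.5 = 12.015 → n = 12.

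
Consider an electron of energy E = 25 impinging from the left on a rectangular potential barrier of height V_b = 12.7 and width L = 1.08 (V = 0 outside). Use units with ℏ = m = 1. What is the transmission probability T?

T = 0.923

Above the barrier the interior wavenumber is k₂ = √(2m(E − V_b))/ℏ = 4.960, giving phase k₂L = 5.357.
T = [1 + V_b² sin²(k₂L) / (4E(E − V_b))]⁻¹ = 1/1.084 = 0.923.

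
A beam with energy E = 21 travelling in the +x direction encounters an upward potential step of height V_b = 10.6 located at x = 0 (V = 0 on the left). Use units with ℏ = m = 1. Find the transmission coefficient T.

On each side the TISE gives plane waves with k = √(2m(E − V))/ℏ: k₁ = √(2·1·21) = 6.481, k₂ = √(2·1·10.4) = 4.561.
Continuity of ψ and ψ′ at the step yields the reflection amplitude r = (k₁ − k₂)/(k₁ + k₂) = 0.1739; thus R = |r|² = 0.03024, T = 0.9698.

T = 0.970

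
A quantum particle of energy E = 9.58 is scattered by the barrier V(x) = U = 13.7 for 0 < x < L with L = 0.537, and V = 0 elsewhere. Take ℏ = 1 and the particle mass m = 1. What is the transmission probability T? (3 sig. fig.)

Since E < U the interior solution is evanescent with decay constant κ = √(2m(U − E))/ℏ = 2.871.
κL = 1.541, sinh(κL) = 2.229.
The exact tunnelling result is T⁻¹ = 1 + U² sinh²(κL) / [4E(U − E)] = 6.905, so T = 0.145.

T = 0.145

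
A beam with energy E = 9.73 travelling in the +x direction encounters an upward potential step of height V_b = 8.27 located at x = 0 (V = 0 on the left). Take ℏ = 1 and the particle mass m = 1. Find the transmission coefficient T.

T = 0.805

On each side the TISE gives plane waves with k = √(2m(E − V))/ℏ: k₁ = √(2·1·9.73) = 4.411, k₂ = √(2·1·1.46) = 1.709.
Matching ψ and ψ′ at x = 0 gives r = (k₁ − k₂)/(k₁ + k₂), so R = r² = 0.1950 and T = 1 − R = 0.8050.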